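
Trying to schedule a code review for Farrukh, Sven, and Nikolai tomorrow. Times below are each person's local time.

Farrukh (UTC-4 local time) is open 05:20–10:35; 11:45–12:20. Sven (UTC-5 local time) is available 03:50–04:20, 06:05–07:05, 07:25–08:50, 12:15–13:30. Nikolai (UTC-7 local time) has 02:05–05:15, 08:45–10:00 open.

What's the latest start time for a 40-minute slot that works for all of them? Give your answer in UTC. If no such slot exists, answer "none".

11:25

Farrukh in UTC: 09:20-14:35, 15:45-16:20 (add 4h to convert from UTC-4).
Sven in UTC: 08:50-09:20, 11:05-12:05, 12:25-13:50, 17:15-18:30 (add 5h to convert from UTC-5).
Nikolai in UTC: 09:05-12:15, 15:45-17:00 (add 7h to convert from UTC-7).
Farrukh ∩ Sven: 11:05-12:05, 12:25-13:50.
Farrukh ∩ Sven ∩ Nikolai: 11:05-12:05.
The last common window of at least 40 minutes is 11:05-12:05; a 40-minute meeting can start as late as 11:25 and still end by 12:05.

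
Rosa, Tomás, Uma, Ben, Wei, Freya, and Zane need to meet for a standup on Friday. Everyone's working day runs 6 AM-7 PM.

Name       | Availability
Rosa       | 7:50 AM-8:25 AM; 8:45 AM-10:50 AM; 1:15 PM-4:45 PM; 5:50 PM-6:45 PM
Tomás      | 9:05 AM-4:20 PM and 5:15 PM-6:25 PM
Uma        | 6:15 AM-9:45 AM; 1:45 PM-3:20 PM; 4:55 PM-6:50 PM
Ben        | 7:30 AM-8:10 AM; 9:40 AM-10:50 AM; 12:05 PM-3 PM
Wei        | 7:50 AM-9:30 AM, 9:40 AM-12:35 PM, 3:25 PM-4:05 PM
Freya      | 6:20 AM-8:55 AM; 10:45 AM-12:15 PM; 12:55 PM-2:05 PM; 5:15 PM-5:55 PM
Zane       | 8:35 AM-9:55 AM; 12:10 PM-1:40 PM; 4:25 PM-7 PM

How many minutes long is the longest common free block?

Rosa ∩ Tomás: 09:05-10:50, 13:15-16:20, 17:50-18:25.
Rosa ∩ Tomás ∩ Uma: 09:05-09:45, 13:45-15:20, 17:50-18:25.
Rosa ∩ Tomás ∩ Uma ∩ Ben: 09:40-09:45, 13:45-15:00.
Rosa ∩ Tomás ∩ Uma ∩ Ben ∩ Wei: 09:40-09:45.
Rosa ∩ Tomás ∩ Uma ∩ Ben ∩ Wei ∩ Freya: ∅.
Rosa ∩ Tomás ∩ Uma ∩ Ben ∩ Wei ∩ Freya ∩ Zane: ∅.
There is no time when everyone is free.
No common window exists, so the longest block is 0 minutes.

0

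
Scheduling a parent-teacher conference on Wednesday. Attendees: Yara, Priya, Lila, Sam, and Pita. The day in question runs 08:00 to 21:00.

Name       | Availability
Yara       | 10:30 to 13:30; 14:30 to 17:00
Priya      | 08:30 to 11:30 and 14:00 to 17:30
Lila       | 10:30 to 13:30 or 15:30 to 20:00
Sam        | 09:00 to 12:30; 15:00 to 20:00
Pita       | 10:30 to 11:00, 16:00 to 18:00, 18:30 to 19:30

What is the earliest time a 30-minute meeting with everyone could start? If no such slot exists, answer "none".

Yara ∩ Priya: 10:30-11:30, 14:30-17:00.
Yara ∩ Priya ∩ Lila: 10:30-11:30, 15:30-17:00.
Yara ∩ Priya ∩ Lila ∩ Sam: 10:30-11:30, 15:30-17:00.
Yara ∩ Priya ∩ Lila ∩ Sam ∩ Pita: 10:30-11:00, 16:00-17:00.
Those are the intersection windows.
The first common window of at least 30 minutes is 10:30-11:00, so the earliest start is 10:30.

10:30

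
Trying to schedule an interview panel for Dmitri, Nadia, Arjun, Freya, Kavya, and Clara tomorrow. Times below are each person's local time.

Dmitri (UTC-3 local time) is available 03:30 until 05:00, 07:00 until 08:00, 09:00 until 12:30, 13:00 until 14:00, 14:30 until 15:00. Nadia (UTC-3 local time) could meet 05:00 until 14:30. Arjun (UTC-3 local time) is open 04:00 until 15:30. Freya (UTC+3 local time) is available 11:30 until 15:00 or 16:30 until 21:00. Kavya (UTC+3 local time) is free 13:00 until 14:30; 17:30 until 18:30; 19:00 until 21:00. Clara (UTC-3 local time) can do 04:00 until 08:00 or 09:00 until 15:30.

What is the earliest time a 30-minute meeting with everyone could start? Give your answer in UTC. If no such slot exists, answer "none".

Dmitri in UTC: 06:30-08:00, 10:00-11:00, 12:00-15:30, 16:00-17:00, 17:30-18:00 (add 3h to convert from UTC-3).
Nadia in UTC: 08:00-17:30 (add 3h to convert from UTC-3).
Arjun in UTC: 07:00-18:30 (add 3h to convert from UTC-3).
Freya in UTC: 08:30-12:00, 13:30-18:00 (subtract 3h to convert from UTC+3).
Kavya in UTC: 10:00-11:30, 14:30-15:30, 16:00-18:00 (subtract 3h to convert from UTC+3).
Clara in UTC: 07:00-11:00, 12:00-18:30 (add 3h to convert from UTC-3).
Dmitri ∩ Nadia: 10:00-11:00, 12:00-15:30, 16:00-17:00.
Dmitri ∩ Nadia ∩ Arjun: 10:00-11:00, 12:00-15:30, 16:00-17:00.
Dmitri ∩ Nadia ∩ Arjun ∩ Freya: 10:00-11:00, 13:30-15:30, 16:00-17:00.
Dmitri ∩ Nadia ∩ Arjun ∩ Freya ∩ Kavya: 10:00-11:00, 14:30-15:30, 16:00-17:00.
Dmitri ∩ Nadia ∩ Arjun ∩ Freya ∩ Kavya ∩ Clara: 10:00-11:00, 14:30-15:30, 16:00-17:00.
The first common window of at least 30 minutes is 10:00-11:00, so the earliest start is 10:00.

10:00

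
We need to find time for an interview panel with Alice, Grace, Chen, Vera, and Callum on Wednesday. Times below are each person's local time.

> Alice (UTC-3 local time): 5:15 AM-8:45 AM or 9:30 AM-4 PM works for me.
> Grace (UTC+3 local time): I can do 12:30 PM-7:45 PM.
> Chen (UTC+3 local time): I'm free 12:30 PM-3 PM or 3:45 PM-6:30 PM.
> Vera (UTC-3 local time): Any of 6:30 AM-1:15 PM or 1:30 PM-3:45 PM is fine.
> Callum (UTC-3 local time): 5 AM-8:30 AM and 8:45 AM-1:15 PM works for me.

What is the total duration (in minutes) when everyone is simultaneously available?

285

Alice in UTC: 08:15-11:45, 12:30-19:00 (add 3h to convert from UTC-3).
Grace in UTC: 09:30-16:45 (subtract 3h to convert from UTC+3).
Chen in UTC: 09:30-12:00, 12:45-15:30 (subtract 3h to convert from UTC+3).
Vera in UTC: 09:30-16:15, 16:30-18:45 (add 3h to convert from UTC-3).
Callum in UTC: 08:00-11:30, 11:45-16:15 (add 3h to convert from UTC-3).
Alice ∩ Grace: 09:30-11:45, 12:30-16:45.
Alice ∩ Grace ∩ Chen: 09:30-11:45, 12:45-15:30.
Alice ∩ Grace ∩ Chen ∩ Vera: 09:30-11:45, 12:45-15:30.
Alice ∩ Grace ∩ Chen ∩ Vera ∩ Callum: 09:30-11:30, 12:45-15:30.
So the common availability across everyone is 09:30-11:30, 12:45-15:30.
Summing the common windows: 120 + 165 = 285 minutes.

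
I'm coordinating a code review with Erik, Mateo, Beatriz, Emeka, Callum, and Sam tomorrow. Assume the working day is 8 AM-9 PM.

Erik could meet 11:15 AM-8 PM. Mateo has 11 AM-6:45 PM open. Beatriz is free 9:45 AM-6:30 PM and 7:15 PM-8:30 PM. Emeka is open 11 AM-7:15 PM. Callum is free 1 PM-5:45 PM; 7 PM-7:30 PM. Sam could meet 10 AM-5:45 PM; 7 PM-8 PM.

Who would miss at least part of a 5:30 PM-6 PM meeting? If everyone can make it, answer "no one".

Erik: free for 17:30-18:00. Mateo: free for 17:30-18:00. Beatriz: free for 17:30-18:00. Emeka: free for 17:30-18:00. Callum: not fully free for 17:30-18:00. Sam: not fully free for 17:30-18:00.

Callum, Sam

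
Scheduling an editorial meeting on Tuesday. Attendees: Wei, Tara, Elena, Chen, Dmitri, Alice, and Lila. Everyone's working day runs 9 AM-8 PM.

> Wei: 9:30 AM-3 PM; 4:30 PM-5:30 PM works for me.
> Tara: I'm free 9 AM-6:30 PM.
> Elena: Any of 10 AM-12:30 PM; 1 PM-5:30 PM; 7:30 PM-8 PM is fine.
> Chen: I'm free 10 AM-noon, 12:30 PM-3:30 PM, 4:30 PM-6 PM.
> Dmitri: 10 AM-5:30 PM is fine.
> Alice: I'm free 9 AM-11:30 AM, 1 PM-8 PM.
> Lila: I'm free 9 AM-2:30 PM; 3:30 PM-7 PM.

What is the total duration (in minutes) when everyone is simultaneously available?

Wei ∩ Tara: 09:30-15:00, 16:30-17:30.
Wei ∩ Tara ∩ Elena: 10:00-12:30, 13:00-15:00, 16:30-17:30.
Wei ∩ Tara ∩ Elena ∩ Chen: 10:00-12:00, 13:00-15:00, 16:30-17:30.
Wei ∩ Tara ∩ Elena ∩ Chen ∩ Dmitri: 10:00-12:00, 13:00-15:00, 16:30-17:30.
Wei ∩ Tara ∩ Elena ∩ Chen ∩ Dmitri ∩ Alice: 10:00-11:30, 13:00-15:00, 16:30-17:30.
Wei ∩ Tara ∩ Elena ∩ Chen ∩ Dmitri ∩ Alice ∩ Lila: 10:00-11:30, 13:00-14:30, 16:30-17:30.
So the common availability across everyone is 10:00-11:30, 13:00-14:30, 16:30-17:30.
Summing the common windows: 90 + 90 + 60 = 240 minutes.

240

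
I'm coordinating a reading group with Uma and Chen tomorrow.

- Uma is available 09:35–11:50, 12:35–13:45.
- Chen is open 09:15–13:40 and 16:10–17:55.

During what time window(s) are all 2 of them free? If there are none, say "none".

Uma ∩ Chen: 09:35-11:50, 12:35-13:40.

09:35-11:50, 12:35-13:40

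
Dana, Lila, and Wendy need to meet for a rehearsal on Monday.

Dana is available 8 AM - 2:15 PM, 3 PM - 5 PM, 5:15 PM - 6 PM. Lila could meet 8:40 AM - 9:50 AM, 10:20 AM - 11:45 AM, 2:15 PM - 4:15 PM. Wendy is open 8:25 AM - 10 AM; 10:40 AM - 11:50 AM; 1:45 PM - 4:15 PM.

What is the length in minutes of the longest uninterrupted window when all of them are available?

75

Dana ∩ Lila: 08:40-09:50, 10:20-11:45, 15:00-16:15.
Dana ∩ Lila ∩ Wendy: 08:40-09:50, 10:40-11:45, 15:00-16:15.
The longest is 15:00-16:15 at 75 minutes.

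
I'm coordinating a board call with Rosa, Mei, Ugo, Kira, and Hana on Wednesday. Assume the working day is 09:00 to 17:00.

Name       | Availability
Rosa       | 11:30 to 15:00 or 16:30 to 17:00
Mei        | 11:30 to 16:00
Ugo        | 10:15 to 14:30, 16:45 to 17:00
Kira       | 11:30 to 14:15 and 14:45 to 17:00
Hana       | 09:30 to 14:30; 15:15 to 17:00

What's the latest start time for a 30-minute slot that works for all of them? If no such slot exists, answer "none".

Rosa ∩ Mei: 11:30-15:00.
Rosa ∩ Mei ∩ Ugo: 11:30-14:30.
Rosa ∩ Mei ∩ Ugo ∩ Kira: 11:30-14:15.
Rosa ∩ Mei ∩ Ugo ∩ Kira ∩ Hana: 11:30-14:15.
The last common window of at least 30 minutes is 11:30-14:15; a 30-minute meeting can start as late as 13:45 and still end by 14:15.

13:45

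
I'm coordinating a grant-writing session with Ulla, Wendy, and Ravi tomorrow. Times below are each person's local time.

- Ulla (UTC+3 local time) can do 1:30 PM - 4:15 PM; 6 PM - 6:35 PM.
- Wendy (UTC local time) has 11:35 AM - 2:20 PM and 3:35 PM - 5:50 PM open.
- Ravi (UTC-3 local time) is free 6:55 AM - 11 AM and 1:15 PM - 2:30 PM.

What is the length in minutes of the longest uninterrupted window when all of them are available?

100

Ulla in UTC: 10:30-13:15, 15:00-15:35 (subtract 3h to convert from UTC+3).
Wendy in UTC: 11:35-14:20, 15:35-17:50.
Ravi in UTC: 09:55-14:00, 16:15-17:30 (add 3h to convert from UTC-3).
Ulla ∩ Wendy: 11:35-13:15.
Ulla ∩ Wendy ∩ Ravi: 11:35-13:15.
The longest is 11:35-13:15 at 100 minutes.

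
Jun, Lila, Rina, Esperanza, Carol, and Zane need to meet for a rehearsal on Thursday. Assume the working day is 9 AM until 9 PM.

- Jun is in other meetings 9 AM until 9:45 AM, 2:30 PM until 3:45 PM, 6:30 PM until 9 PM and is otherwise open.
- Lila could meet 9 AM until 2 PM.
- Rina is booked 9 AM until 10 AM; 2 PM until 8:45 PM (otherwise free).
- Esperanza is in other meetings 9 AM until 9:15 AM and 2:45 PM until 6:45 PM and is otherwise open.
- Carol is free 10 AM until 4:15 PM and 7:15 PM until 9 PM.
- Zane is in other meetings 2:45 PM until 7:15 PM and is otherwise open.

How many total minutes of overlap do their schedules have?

Jun free: 09:45-14:30, 15:45-18:30 (invert busy blocks within the working day).
Lila free: 09:00-14:00.
Rina free: 10:00-14:00, 20:45-21:00 (invert busy blocks within the working day).
Esperanza free: 09:15-14:45, 18:45-21:00 (invert busy blocks within the working day).
Carol free: 10:00-16:15, 19:15-21:00.
Zane free: 09:00-14:45, 19:15-21:00 (invert busy blocks within the working day).
Jun ∩ Lila: 09:45-14:00.
Jun ∩ Lila ∩ Rina: 10:00-14:00.
Jun ∩ Lila ∩ Rina ∩ Esperanza: 10:00-14:00.
Jun ∩ Lila ∩ Rina ∩ Esperanza ∩ Carol: 10:00-14:00.
Jun ∩ Lila ∩ Rina ∩ Esperanza ∩ Carol ∩ Zane: 10:00-14:00.
That's a single block of 240 minutes.

240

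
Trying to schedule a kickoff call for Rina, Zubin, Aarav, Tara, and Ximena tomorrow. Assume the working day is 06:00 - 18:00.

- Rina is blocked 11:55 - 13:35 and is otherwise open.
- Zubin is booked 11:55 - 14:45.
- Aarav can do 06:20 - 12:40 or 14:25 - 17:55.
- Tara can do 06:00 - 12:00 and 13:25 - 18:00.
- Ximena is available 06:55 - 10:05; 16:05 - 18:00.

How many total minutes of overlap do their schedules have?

300

Rina free: 06:00-11:55, 13:35-18:00 (invert busy blocks within the working day).
Zubin free: 06:00-11:55, 14:45-18:00 (invert busy blocks within the working day).
Aarav free: 06:20-12:40, 14:25-17:55.
Tara free: 06:00-12:00, 13:25-18:00.
Ximena free: 06:55-10:05, 16:05-18:00.
Rina ∩ Zubin: 06:00-11:55, 14:45-18:00.
Rina ∩ Zubin ∩ Aarav: 06:20-11:55, 14:45-17:55.
Rina ∩ Zubin ∩ Aarav ∩ Tara: 06:20-11:55, 14:45-17:55.
Rina ∩ Zubin ∩ Aarav ∩ Tara ∩ Ximena: 06:55-10:05, 16:05-17:55.
So the common availability across everyone is 06:55-10:05, 16:05-17:55.
Summing the common windows: 190 + 110 = 300 minutes.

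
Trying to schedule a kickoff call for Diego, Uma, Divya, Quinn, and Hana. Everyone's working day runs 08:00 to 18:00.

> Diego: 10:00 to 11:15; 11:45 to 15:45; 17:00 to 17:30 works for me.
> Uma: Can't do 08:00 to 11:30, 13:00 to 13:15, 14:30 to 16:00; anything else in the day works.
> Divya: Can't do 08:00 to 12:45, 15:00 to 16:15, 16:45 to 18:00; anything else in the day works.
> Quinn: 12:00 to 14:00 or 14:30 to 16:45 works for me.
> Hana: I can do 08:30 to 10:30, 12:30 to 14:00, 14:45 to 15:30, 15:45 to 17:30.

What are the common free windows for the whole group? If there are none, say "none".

Diego free: 10:00-11:15, 11:45-15:45, 17:00-17:30.
Uma free: 11:30-13:00, 13:15-14:30, 16:00-18:00 (invert busy blocks within the working day).
Divya free: 12:45-15:00, 16:15-16:45 (invert busy blocks within the working day).
Quinn free: 12:00-14:00, 14:30-16:45.
Hana free: 08:30-10:30, 12:30-14:00, 14:45-15:30, 15:45-17:30.
Diego ∩ Uma: 11:45-13:00, 13:15-14:30, 17:00-17:30.
Diego ∩ Uma ∩ Divya: 12:45-13:00, 13:15-14:30.
Diego ∩ Uma ∩ Divya ∩ Quinn: 12:45-13:00, 13:15-14:00.
Diego ∩ Uma ∩ Divya ∩ Quinn ∩ Hana: 12:45-13:00, 13:15-14:00.

12:45-13:00, 13:15-14:00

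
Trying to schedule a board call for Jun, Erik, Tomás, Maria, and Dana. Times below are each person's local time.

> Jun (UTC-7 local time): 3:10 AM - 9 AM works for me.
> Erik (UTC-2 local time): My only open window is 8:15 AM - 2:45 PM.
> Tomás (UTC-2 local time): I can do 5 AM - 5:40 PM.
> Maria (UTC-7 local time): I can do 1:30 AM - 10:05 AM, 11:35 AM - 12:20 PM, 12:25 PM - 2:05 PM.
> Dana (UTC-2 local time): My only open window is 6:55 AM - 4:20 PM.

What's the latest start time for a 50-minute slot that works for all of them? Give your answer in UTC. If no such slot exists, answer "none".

Jun in UTC: 10:10-16:00 (add 7h to convert from UTC-7).
Erik in UTC: 10:15-16:45 (add 2h to convert from UTC-2).
Tomás in UTC: 07:00-19:40 (add 2h to convert from UTC-2).
Maria in UTC: 08:30-17:05, 18:35-19:20, 19:25-21:05 (add 7h to convert from UTC-7).
Dana in UTC: 08:55-18:20 (add 2h to convert from UTC-2).
Jun ∩ Erik: 10:15-16:00.
Jun ∩ Erik ∩ Tomás: 10:15-16:00.
Jun ∩ Erik ∩ Tomás ∩ Maria: 10:15-16:00.
Jun ∩ Erik ∩ Tomás ∩ Maria ∩ Dana: 10:15-16:00.
The last common window of at least 50 minutes is 10:15-16:00; a 50-minute meeting can start as late as 15:10 and still end by 16:00.

15:10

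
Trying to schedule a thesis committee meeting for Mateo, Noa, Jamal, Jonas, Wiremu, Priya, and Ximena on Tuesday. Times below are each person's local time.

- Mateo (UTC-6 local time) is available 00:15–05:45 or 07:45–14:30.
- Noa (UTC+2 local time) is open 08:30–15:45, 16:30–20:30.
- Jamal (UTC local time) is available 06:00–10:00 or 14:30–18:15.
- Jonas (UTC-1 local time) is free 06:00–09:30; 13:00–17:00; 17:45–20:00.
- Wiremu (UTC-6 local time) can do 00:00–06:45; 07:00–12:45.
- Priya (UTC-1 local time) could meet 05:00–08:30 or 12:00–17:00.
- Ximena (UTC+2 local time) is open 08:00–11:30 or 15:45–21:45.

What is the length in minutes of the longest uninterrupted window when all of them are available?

210

Mateo in UTC: 06:15-11:45, 13:45-20:30 (add 6h to convert from UTC-6).
Noa in UTC: 06:30-13:45, 14:30-18:30 (subtract 2h to convert from UTC+2).
Jamal in UTC: 06:00-10:00, 14:30-18:15.
Jonas in UTC: 07:00-10:30, 14:00-18:00, 18:45-21:00 (add 1h to convert from UTC-1).
Wiremu in UTC: 06:00-12:45, 13:00-18:45 (add 6h to convert from UTC-6).
Priya in UTC: 06:00-09:30, 13:00-18:00 (add 1h to convert from UTC-1).
Ximena in UTC: 06:00-09:30, 13:45-19:45 (subtract 2h to convert from UTC+2).
Mateo ∩ Noa: 06:30-11:45, 14:30-18:30.
Mateo ∩ Noa ∩ Jamal: 06:30-10:00, 14:30-18:15.
Mateo ∩ Noa ∩ Jamal ∩ Jonas: 07:00-10:00, 14:30-18:00.
Mateo ∩ Noa ∩ Jamal ∩ Jonas ∩ Wiremu: 07:00-10:00, 14:30-18:00.
Mateo ∩ Noa ∩ Jamal ∩ Jonas ∩ Wiremu ∩ Priya: 07:00-09:30, 14:30-18:00.
Mateo ∩ Noa ∩ Jamal ∩ Jonas ∩ Wiremu ∩ Priya ∩ Ximena: 07:00-09:30, 14:30-18:00.
So the common availability across everyone is 07:00-09:30, 14:30-18:00.
The longest is 14:30-18:00 at 210 minutes.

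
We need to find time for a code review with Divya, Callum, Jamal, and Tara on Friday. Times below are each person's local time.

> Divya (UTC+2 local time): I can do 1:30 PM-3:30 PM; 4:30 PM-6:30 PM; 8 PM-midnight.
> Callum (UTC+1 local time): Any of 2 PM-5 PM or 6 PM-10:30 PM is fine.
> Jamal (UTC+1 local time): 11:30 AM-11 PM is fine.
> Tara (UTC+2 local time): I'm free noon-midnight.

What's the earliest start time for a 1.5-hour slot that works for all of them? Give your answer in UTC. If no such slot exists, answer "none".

Divya in UTC: 11:30-13:30, 14:30-16:30, 18:00-22:00 (subtract 2h to convert from UTC+2).
Callum in UTC: 13:00-16:00, 17:00-21:30 (subtract 1h to convert from UTC+1).
Jamal in UTC: 10:30-22:00 (subtract 1h to convert from UTC+1).
Tara in UTC: 10:00-22:00 (subtract 2h to convert from UTC+2).
Divya ∩ Callum: 13:00-13:30, 14:30-16:00, 18:00-21:30.
Divya ∩ Callum ∩ Jamal: 13:00-13:30, 14:30-16:00, 18:00-21:30.
Divya ∩ Callum ∩ Jamal ∩ Tara: 13:00-13:30, 14:30-16:00, 18:00-21:30.
The first common window of at least 90 minutes is 14:30-16:00, so the earliest start is 14:30.

14:30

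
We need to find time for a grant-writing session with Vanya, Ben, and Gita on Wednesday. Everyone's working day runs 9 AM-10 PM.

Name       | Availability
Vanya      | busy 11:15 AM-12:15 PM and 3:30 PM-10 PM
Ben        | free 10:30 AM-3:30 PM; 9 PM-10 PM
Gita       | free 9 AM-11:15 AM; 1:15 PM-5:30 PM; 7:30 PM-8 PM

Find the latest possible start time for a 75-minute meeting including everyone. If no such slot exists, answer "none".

14:15

Vanya free: 09:00-11:15, 12:15-15:30 (invert busy blocks within the working day).
Ben free: 10:30-15:30, 21:00-22:00.
Gita free: 09:00-11:15, 13:15-17:30, 19:30-20:00.
Vanya ∩ Ben: 10:30-11:15, 12:15-15:30.
Vanya ∩ Ben ∩ Gita: 10:30-11:15, 13:15-15:30.
The last common window of at least 75 minutes is 13:15-15:30; a 75-minute meeting can start as late as 14:15 and still end by 15:30.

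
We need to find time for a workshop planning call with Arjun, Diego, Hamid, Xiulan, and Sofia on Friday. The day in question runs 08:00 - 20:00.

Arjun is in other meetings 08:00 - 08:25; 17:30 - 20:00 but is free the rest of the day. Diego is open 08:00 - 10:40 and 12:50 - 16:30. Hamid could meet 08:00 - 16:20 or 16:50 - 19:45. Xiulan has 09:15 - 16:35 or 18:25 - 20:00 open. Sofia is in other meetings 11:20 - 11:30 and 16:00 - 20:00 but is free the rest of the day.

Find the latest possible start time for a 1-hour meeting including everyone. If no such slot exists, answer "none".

Arjun free: 08:25-17:30 (invert busy blocks within the working day).
Diego free: 08:00-10:40, 12:50-16:30.
Hamid free: 08:00-16:20, 16:50-19:45.
Xiulan free: 09:15-16:35, 18:25-20:00.
Sofia free: 08:00-11:20, 11:30-16:00 (invert busy blocks within the working day).
Arjun ∩ Diego: 08:25-10:40, 12:50-16:30.
Arjun ∩ Diego ∩ Hamid: 08:25-10:40, 12:50-16:20.
Arjun ∩ Diego ∩ Hamid ∩ Xiulan: 09:15-10:40, 12:50-16:20.
Arjun ∩ Diego ∩ Hamid ∩ Xiulan ∩ Sofia: 09:15-10:40, 12:50-16:00.
The last common window of at least 60 minutes is 12:50-16:00; a 60-minute meeting can start as late as 15:00 and still end by 16:00.

15:00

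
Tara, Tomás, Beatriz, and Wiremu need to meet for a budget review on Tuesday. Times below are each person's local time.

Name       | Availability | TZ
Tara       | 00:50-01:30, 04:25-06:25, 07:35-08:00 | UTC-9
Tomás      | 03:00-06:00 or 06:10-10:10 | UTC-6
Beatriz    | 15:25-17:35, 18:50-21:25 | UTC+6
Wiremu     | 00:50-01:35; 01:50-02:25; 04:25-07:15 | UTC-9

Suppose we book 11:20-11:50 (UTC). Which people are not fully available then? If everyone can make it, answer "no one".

Beatriz, Tara, Wiremu

Tara in UTC: 09:50-10:30, 13:25-15:25, 16:35-17:00 (add 9h to convert from UTC-9).
Tomás in UTC: 09:00-12:00, 12:10-16:10 (add 6h to convert from UTC-6).
Beatriz in UTC: 09:25-11:35, 12:50-15:25 (subtract 6h to convert from UTC+6).
Wiremu in UTC: 09:50-10:35, 10:50-11:25, 13:25-16:15 (add 9h to convert from UTC-9).
Tara: not fully free for 11:20-11:50. Tomás: free for 11:20-11:50. Beatriz: not fully free for 11:20-11:50. Wiremu: not fully free for 11:20-11:50.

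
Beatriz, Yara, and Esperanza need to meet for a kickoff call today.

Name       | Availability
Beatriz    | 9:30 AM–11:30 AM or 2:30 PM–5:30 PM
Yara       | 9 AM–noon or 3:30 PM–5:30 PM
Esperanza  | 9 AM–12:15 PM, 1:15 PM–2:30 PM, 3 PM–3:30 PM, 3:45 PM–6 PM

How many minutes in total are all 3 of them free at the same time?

Beatriz ∩ Yara: 09:30-11:30, 15:30-17:30.
Beatriz ∩ Yara ∩ Esperanza: 09:30-11:30, 15:45-17:30.
So the common availability across everyone is 09:30-11:30, 15:45-17:30.
Summing the common windows: 120 + 105 = 225 minutes.

225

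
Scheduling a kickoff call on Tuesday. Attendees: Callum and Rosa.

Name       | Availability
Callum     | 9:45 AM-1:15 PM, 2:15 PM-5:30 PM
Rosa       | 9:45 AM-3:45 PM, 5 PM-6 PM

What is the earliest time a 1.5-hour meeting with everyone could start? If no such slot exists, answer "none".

09:45

Callum ∩ Rosa: 09:45-13:15, 14:15-15:45, 17:00-17:30.
The first common window of at least 90 minutes is 09:45-13:15, so the earliest start is 09:45.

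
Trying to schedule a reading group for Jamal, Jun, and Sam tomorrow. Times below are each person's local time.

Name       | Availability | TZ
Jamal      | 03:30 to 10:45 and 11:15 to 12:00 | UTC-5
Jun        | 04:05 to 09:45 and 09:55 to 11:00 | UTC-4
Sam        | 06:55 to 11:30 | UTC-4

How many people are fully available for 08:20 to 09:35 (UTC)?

1

Jamal in UTC: 08:30-15:45, 16:15-17:00 (add 5h to convert from UTC-5).
Jun in UTC: 08:05-13:45, 13:55-15:00 (add 4h to convert from UTC-4).
Sam in UTC: 10:55-15:30 (add 4h to convert from UTC-4).
Jun can make the full 08:20-09:35 slot — that's 1.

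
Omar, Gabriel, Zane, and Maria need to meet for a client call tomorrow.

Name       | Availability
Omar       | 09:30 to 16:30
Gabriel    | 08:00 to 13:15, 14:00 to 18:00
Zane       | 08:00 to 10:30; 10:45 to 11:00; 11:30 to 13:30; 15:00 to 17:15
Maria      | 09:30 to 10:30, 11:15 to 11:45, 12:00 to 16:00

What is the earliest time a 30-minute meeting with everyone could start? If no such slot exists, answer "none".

Omar ∩ Gabriel: 09:30-13:15, 14:00-16:30.
Omar ∩ Gabriel ∩ Zane: 09:30-10:30, 10:45-11:00, 11:30-13:15, 15:00-16:30.
Omar ∩ Gabriel ∩ Zane ∩ Maria: 09:30-10:30, 11:30-11:45, 12:00-13:15, 15:00-16:00.
The first common window of at least 30 minutes is 09:30-10:30, so the earliest start is 09:30.

09:30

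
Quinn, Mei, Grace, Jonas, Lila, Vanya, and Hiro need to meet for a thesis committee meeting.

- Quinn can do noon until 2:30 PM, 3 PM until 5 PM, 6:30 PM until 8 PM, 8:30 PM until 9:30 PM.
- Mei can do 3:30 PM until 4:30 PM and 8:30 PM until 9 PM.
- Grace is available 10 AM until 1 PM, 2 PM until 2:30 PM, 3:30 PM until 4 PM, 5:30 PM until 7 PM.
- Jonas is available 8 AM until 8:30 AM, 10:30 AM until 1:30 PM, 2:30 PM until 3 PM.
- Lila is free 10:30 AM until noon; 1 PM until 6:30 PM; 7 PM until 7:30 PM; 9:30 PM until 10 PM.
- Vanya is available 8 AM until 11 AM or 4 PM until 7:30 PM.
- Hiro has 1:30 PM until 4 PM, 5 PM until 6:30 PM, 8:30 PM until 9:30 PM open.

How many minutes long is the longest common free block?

0

Quinn ∩ Mei: 15:30-16:30, 20:30-21:00.
Quinn ∩ Mei ∩ Grace: 15:30-16:00.
Quinn ∩ Mei ∩ Grace ∩ Jonas: ∅.
Quinn ∩ Mei ∩ Grace ∩ Jonas ∩ Lila: ∅.
Quinn ∩ Mei ∩ Grace ∩ Jonas ∩ Lila ∩ Vanya: ∅.
Quinn ∩ Mei ∩ Grace ∩ Jonas ∩ Lila ∩ Vanya ∩ Hiro: ∅.
There is no time when everyone is free.
No common window exists, so the longest block is 0 minutes.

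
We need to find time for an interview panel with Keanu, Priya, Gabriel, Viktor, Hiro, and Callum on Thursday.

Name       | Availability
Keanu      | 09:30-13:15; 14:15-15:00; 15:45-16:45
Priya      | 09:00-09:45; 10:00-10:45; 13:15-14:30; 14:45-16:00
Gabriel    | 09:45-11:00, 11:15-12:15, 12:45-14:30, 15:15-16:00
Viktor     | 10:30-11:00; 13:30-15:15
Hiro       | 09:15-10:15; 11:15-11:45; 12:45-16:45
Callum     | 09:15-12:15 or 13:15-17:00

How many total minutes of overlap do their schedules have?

Keanu ∩ Priya: 09:30-09:45, 10:00-10:45, 14:15-14:30, 14:45-15:00, 15:45-16:00.
Keanu ∩ Priya ∩ Gabriel: 10:00-10:45, 14:15-14:30, 15:45-16:00.
Keanu ∩ Priya ∩ Gabriel ∩ Viktor: 10:30-10:45, 14:15-14:30.
Keanu ∩ Priya ∩ Gabriel ∩ Viktor ∩ Hiro: 14:15-14:30.
Keanu ∩ Priya ∩ Gabriel ∩ Viktor ∩ Hiro ∩ Callum: 14:15-14:30.
That's a single block of 15 minutes.

15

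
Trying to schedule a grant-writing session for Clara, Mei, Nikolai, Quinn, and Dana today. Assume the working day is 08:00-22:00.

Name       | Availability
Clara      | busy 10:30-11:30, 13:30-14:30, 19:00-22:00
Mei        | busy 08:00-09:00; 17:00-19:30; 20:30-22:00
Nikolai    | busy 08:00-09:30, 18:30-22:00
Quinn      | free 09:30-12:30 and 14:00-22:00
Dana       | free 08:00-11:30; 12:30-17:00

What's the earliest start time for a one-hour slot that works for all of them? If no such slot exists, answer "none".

Clara free: 08:00-10:30, 11:30-13:30, 14:30-19:00 (invert busy blocks within the working day).
Mei free: 09:00-17:00, 19:30-20:30 (invert busy blocks within the working day).
Nikolai free: 09:30-18:30 (invert busy blocks within the working day).
Quinn free: 09:30-12:30, 14:00-22:00.
Dana free: 08:00-11:30, 12:30-17:00.
Clara ∩ Mei: 09:00-10:30, 11:30-13:30, 14:30-17:00.
Clara ∩ Mei ∩ Nikolai: 09:30-10:30, 11:30-13:30, 14:30-17:00.
Clara ∩ Mei ∩ Nikolai ∩ Quinn: 09:30-10:30, 11:30-12:30, 14:30-17:00.
Clara ∩ Mei ∩ Nikolai ∩ Quinn ∩ Dana: 09:30-10:30, 14:30-17:00.
The first common window of at least 60 minutes is 09:30-10:30, so the earliest start is 09:30.

09:30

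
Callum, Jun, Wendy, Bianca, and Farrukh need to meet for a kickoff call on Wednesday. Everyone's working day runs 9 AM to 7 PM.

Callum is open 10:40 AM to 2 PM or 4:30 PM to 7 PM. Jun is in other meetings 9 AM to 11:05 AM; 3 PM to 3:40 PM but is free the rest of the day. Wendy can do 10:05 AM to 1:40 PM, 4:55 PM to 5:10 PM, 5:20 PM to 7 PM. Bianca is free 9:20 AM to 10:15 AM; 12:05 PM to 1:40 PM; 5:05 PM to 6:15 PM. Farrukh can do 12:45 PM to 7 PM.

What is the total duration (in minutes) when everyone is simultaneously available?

115

Callum free: 10:40-14:00, 16:30-19:00.
Jun free: 11:05-15:00, 15:40-19:00 (invert busy blocks within the working day).
Wendy free: 10:05-13:40, 16:55-17:10, 17:20-19:00.
Bianca free: 09:20-10:15, 12:05-13:40, 17:05-18:15.
Farrukh free: 12:45-19:00.
Callum ∩ Jun: 11:05-14:00, 16:30-19:00.
Callum ∩ Jun ∩ Wendy: 11:05-13:40, 16:55-17:10, 17:20-19:00.
Callum ∩ Jun ∩ Wendy ∩ Bianca: 12:05-13:40, 17:05-17:10, 17:20-18:15.
Callum ∩ Jun ∩ Wendy ∩ Bianca ∩ Farrukh: 12:45-13:40, 17:05-17:10, 17:20-18:15.
Summing the common windows: 55 + 5 + 55 = 115 minutes.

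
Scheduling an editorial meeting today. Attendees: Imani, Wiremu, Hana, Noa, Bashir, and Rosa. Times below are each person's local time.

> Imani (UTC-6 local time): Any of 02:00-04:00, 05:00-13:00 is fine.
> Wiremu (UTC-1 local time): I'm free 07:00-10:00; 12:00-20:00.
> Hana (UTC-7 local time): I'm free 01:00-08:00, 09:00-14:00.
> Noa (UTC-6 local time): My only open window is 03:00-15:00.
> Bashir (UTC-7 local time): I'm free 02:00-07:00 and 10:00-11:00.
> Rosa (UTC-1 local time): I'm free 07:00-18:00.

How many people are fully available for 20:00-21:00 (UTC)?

Imani in UTC: 08:00-10:00, 11:00-19:00 (add 6h to convert from UTC-6).
Wiremu in UTC: 08:00-11:00, 13:00-21:00 (add 1h to convert from UTC-1).
Hana in UTC: 08:00-15:00, 16:00-21:00 (add 7h to convert from UTC-7).
Noa in UTC: 09:00-21:00 (add 6h to convert from UTC-6).
Bashir in UTC: 09:00-14:00, 17:00-18:00 (add 7h to convert from UTC-7).
Rosa in UTC: 08:00-19:00 (add 1h to convert from UTC-1).
Wiremu, Hana, and Noa can make the full 20:00-21:00 slot — that's 3.

3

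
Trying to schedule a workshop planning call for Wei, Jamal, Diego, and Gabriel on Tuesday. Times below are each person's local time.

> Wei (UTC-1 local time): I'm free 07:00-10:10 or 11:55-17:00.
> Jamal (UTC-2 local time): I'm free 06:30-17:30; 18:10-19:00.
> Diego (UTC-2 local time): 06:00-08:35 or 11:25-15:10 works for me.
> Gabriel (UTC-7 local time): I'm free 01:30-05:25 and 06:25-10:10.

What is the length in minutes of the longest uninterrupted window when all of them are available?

Wei in UTC: 08:00-11:10, 12:55-18:00 (add 1h to convert from UTC-1).
Jamal in UTC: 08:30-19:30, 20:10-21:00 (add 2h to convert from UTC-2).
Diego in UTC: 08:00-10:35, 13:25-17:10 (add 2h to convert from UTC-2).
Gabriel in UTC: 08:30-12:25, 13:25-17:10 (add 7h to convert from UTC-7).
Wei ∩ Jamal: 08:30-11:10, 12:55-18:00.
Wei ∩ Jamal ∩ Diego: 08:30-10:35, 13:25-17:10.
Wei ∩ Jamal ∩ Diego ∩ Gabriel: 08:30-10:35, 13:25-17:10.
The longest is 13:25-17:10 at 225 minutes.

225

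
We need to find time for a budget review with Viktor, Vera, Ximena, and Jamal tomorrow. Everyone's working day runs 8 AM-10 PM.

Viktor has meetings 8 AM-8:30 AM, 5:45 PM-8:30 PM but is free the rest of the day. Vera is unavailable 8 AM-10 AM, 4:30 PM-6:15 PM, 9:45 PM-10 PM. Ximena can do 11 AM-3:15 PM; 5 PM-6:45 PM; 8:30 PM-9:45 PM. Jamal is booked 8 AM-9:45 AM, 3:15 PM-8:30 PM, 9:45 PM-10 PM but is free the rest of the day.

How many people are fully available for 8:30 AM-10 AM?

1

Viktor free: 08:30-17:45, 20:30-22:00 (invert busy blocks within the working day).
Vera free: 10:00-16:30, 18:15-21:45 (invert busy blocks within the working day).
Ximena free: 11:00-15:15, 17:00-18:45, 20:30-21:45.
Jamal free: 09:45-15:15, 20:30-21:45 (invert busy blocks within the working day).
Viktor can make the full 08:30-10:00 slot — that's 1.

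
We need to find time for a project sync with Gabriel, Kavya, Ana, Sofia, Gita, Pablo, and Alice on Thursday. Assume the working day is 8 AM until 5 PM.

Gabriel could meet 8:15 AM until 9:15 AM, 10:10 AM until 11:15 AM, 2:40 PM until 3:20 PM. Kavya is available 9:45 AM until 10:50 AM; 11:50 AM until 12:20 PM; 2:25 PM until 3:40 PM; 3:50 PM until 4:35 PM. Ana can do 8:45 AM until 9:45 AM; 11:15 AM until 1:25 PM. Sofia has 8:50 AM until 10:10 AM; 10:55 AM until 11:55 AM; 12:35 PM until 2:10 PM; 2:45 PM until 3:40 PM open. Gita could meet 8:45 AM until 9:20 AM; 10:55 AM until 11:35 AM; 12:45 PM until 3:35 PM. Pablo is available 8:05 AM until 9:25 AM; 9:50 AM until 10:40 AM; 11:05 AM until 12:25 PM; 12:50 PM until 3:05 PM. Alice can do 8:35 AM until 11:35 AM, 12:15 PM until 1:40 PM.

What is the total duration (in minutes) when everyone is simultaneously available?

0

Gabriel ∩ Kavya: 10:10-10:50, 14:40-15:20.
Gabriel ∩ Kavya ∩ Ana: ∅.
Gabriel ∩ Kavya ∩ Ana ∩ Sofia: ∅.
Gabriel ∩ Kavya ∩ Ana ∩ Sofia ∩ Gita: ∅.
Gabriel ∩ Kavya ∩ Ana ∩ Sofia ∩ Gita ∩ Pablo: ∅.
Gabriel ∩ Kavya ∩ Ana ∩ Sofia ∩ Gita ∩ Pablo ∩ Alice: ∅.
There is no time when everyone is free.
There is no common window, so the total is 0 minutes.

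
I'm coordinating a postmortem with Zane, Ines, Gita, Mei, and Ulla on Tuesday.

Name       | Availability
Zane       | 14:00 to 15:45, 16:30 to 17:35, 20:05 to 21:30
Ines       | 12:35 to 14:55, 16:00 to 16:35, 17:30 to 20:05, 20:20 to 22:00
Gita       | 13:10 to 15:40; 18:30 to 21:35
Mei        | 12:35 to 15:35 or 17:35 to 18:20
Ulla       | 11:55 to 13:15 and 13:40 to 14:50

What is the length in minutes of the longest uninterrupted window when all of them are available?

Zane ∩ Ines: 14:00-14:55, 16:30-16:35, 17:30-17:35, 20:20-21:30.
Zane ∩ Ines ∩ Gita: 14:00-14:55, 20:20-21:30.
Zane ∩ Ines ∩ Gita ∩ Mei: 14:00-14:55.
Zane ∩ Ines ∩ Gita ∩ Mei ∩ Ulla: 14:00-14:50.
So the common availability across everyone is 14:00-14:50.
The longest is 14:00-14:50 at 50 minutes.

50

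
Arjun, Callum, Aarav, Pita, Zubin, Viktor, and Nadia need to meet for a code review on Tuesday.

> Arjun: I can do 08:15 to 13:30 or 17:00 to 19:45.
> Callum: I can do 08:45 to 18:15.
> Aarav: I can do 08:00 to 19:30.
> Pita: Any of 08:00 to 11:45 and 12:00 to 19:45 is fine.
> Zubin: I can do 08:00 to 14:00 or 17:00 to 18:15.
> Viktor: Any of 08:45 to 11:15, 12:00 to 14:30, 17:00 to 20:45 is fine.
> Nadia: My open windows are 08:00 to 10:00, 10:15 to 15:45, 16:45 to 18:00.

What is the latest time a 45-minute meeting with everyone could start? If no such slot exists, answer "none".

Arjun ∩ Callum: 08:45-13:30, 17:00-18:15.
Arjun ∩ Callum ∩ Aarav: 08:45-13:30, 17:00-18:15.
Arjun ∩ Callum ∩ Aarav ∩ Pita: 08:45-11:45, 12:00-13:30, 17:00-18:15.
Arjun ∩ Callum ∩ Aarav ∩ Pita ∩ Zubin: 08:45-11:45, 12:00-13:30, 17:00-18:15.
Arjun ∩ Callum ∩ Aarav ∩ Pita ∩ Zubin ∩ Viktor: 08:45-11:15, 12:00-13:30, 17:00-18:15.
Arjun ∩ Callum ∩ Aarav ∩ Pita ∩ Zubin ∩ Viktor ∩ Nadia: 08:45-10:00, 10:15-11:15, 12:00-13:30, 17:00-18:00.
So the common availability across everyone is 08:45-10:00, 10:15-11:15, 12:00-13:30, 17:00-18:00.
The last common window of at least 45 minutes is 17:00-18:00; a 45-minute meeting can start as late as 17:15 and still end by 18:00.

17:15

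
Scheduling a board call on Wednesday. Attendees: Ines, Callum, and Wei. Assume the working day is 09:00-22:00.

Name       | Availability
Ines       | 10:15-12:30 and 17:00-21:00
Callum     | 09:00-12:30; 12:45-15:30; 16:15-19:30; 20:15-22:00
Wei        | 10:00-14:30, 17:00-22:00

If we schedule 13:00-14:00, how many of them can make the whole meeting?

2

Callum and Wei can make the full 13:00-14:00 slot — that's 2.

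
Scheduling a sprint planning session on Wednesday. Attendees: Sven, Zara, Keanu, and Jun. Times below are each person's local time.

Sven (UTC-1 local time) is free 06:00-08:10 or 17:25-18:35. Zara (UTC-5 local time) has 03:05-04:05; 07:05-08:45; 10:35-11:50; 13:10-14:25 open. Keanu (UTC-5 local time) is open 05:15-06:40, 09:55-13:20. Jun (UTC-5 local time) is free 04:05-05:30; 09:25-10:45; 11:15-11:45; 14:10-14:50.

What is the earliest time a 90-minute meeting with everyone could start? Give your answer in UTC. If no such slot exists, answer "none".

Sven in UTC: 07:00-09:10, 18:25-19:35 (add 1h to convert from UTC-1).
Zara in UTC: 08:05-09:05, 12:05-13:45, 15:35-16:50, 18:10-19:25 (add 5h to convert from UTC-5).
Keanu in UTC: 10:15-11:40, 14:55-18:20 (add 5h to convert from UTC-5).
Jun in UTC: 09:05-10:30, 14:25-15:45, 16:15-16:45, 19:10-19:50 (add 5h to convert from UTC-5).
Sven ∩ Zara: 08:05-09:05, 18:25-19:25.
Sven ∩ Zara ∩ Keanu: ∅.
Sven ∩ Zara ∩ Keanu ∩ Jun: ∅.
There is no time when everyone is free.
No common window is at least 90 minutes long.

none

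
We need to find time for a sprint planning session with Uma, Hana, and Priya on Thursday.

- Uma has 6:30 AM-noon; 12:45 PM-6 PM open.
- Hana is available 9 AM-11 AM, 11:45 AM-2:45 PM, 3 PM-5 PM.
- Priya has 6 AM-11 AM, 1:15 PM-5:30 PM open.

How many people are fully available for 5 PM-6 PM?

1

Uma can make the full 17:00-18:00 slot — that's 1.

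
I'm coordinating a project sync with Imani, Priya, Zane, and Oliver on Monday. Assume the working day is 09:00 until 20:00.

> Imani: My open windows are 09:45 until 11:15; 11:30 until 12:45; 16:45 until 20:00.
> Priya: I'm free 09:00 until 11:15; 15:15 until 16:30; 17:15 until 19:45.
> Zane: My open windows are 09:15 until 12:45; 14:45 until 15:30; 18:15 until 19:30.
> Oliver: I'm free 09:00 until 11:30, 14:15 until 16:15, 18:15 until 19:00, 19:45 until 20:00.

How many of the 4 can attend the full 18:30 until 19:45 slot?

2

Imani and Priya can make the full 18:30-19:45 slot — that's 2.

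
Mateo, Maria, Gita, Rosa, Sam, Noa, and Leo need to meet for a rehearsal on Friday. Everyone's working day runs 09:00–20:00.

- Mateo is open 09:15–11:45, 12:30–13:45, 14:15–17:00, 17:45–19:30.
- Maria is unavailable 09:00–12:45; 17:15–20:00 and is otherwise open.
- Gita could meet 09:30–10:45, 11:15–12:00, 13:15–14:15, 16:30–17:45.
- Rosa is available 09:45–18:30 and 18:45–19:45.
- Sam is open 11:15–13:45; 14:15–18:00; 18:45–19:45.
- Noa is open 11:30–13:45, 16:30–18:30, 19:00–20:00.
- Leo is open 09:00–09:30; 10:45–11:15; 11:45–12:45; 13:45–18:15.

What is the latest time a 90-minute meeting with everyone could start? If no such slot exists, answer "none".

none

Mateo free: 09:15-11:45, 12:30-13:45, 14:15-17:00, 17:45-19:30.
Maria free: 12:45-17:15 (invert busy blocks within the working day).
Gita free: 09:30-10:45, 11:15-12:00, 13:15-14:15, 16:30-17:45.
Rosa free: 09:45-18:30, 18:45-19:45.
Sam free: 11:15-13:45, 14:15-18:00, 18:45-19:45.
Noa free: 11:30-13:45, 16:30-18:30, 19:00-20:00.
Leo free: 09:00-09:30, 10:45-11:15, 11:45-12:45, 13:45-18:15.
Mateo ∩ Maria: 12:45-13:45, 14:15-17:00.
Mateo ∩ Maria ∩ Gita: 13:15-13:45, 16:30-17:00.
Mateo ∩ Maria ∩ Gita ∩ Rosa: 13:15-13:45, 16:30-17:00.
Mateo ∩ Maria ∩ Gita ∩ Rosa ∩ Sam: 13:15-13:45, 16:30-17:00.
Mateo ∩ Maria ∩ Gita ∩ Rosa ∩ Sam ∩ Noa: 13:15-13:45, 16:30-17:00.
Mateo ∩ Maria ∩ Gita ∩ Rosa ∩ Sam ∩ Noa ∩ Leo: 16:30-17:00.
Those are the intersection windows.
No common window is at least 90 minutes long.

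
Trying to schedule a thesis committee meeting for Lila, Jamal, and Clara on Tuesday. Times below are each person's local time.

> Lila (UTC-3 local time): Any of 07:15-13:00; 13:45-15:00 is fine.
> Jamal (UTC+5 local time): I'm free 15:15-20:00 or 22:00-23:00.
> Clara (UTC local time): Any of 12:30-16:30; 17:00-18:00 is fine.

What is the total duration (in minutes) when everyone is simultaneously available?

Lila in UTC: 10:15-16:00, 16:45-18:00 (add 3h to convert from UTC-3).
Jamal in UTC: 10:15-15:00, 17:00-18:00 (subtract 5h to convert from UTC+5).
Clara in UTC: 12:30-16:30, 17:00-18:00.
Lila ∩ Jamal: 10:15-15:00, 17:00-18:00.
Lila ∩ Jamal ∩ Clara: 12:30-15:00, 17:00-18:00.
Those are the intersection windows.
Summing the common windows: 150 + 60 = 210 minutes.

210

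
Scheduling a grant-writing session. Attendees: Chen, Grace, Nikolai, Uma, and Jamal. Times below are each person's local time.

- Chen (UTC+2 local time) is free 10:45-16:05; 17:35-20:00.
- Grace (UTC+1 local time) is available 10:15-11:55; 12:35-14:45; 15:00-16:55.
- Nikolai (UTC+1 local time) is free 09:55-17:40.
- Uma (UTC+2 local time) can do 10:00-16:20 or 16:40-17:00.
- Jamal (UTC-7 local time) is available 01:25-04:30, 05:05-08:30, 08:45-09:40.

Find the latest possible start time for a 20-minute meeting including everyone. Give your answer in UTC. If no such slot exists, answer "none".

Chen in UTC: 08:45-14:05, 15:35-18:00 (subtract 2h to convert from UTC+2).
Grace in UTC: 09:15-10:55, 11:35-13:45, 14:00-15:55 (subtract 1h to convert from UTC+1).
Nikolai in UTC: 08:55-16:40 (subtract 1h to convert from UTC+1).
Uma in UTC: 08:00-14:20, 14:40-15:00 (subtract 2h to convert from UTC+2).
Jamal in UTC: 08:25-11:30, 12:05-15:30, 15:45-16:40 (add 7h to convert from UTC-7).
Chen ∩ Grace: 09:15-10:55, 11:35-13:45, 14:00-14:05, 15:35-15:55.
Chen ∩ Grace ∩ Nikolai: 09:15-10:55, 11:35-13:45, 14:00-14:05, 15:35-15:55.
Chen ∩ Grace ∩ Nikolai ∩ Uma: 09:15-10:55, 11:35-13:45, 14:00-14:05.
Chen ∩ Grace ∩ Nikolai ∩ Uma ∩ Jamal: 09:15-10:55, 12:05-13:45, 14:00-14:05.
The last common window of at least 20 minutes is 12:05-13:45; a 20-minute meeting can start as late as 13:25 and still end by 13:45.

13:25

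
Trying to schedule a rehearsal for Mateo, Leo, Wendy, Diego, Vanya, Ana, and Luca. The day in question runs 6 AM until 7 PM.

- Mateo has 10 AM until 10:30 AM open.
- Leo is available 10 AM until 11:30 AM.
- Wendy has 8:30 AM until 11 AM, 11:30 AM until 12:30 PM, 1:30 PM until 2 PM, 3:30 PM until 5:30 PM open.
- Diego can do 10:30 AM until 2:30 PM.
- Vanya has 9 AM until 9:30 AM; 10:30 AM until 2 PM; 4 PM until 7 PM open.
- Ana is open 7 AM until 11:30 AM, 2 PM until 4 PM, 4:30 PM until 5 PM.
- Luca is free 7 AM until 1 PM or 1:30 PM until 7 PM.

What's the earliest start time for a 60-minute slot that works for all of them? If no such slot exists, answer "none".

none

Mateo ∩ Leo: 10:00-10:30.
Mateo ∩ Leo ∩ Wendy: 10:00-10:30.
Mateo ∩ Leo ∩ Wendy ∩ Diego: ∅.
Mateo ∩ Leo ∩ Wendy ∩ Diego ∩ Vanya: ∅.
Mateo ∩ Leo ∩ Wendy ∩ Diego ∩ Vanya ∩ Ana: ∅.
Mateo ∩ Leo ∩ Wendy ∩ Diego ∩ Vanya ∩ Ana ∩ Luca: ∅.
There is no time when everyone is free.
No common window is at least 60 minutes long.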